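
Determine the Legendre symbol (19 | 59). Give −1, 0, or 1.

Euler's criterion: (19/59) ≡ 19^29 (mod 59).
19^2 ≡ 7 (mod 59)
19^4 ≡ 49 (mod 59)
19^8 ≡ 41 (mod 59)
19^16 ≡ 29 (mod 59)
19^29 = 19^(16+8+4+1) ≡ 1 (mod 59).
Result is 1, so (19/59) = 1.

1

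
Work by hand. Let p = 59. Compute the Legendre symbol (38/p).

Pull out 2: since 59 ≡ 3 (mod 8), (2/59) = -1.
Reciprocity: 19 ≡ 3 and 59 ≡ 3 (mod 4), so (19/59) = −(59/19).
Reduce top mod 19: now compute (2/19).
Pull out 2: since 19 ≡ 3 (mod 8), (2/19) = -1.
Reached (1/19) = 1. Collecting the sign flips along the way, the symbol is -1.

-1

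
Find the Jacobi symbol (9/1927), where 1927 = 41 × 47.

1

Reciprocity: 9 ≡ 1 and 1927 ≡ 3 (mod 4), so (9/1927) = +(1927/9).
Reduce top mod 9: now compute (1/9).
Reached (1/9) = 1. Collecting the sign flips along the way, the symbol is +1.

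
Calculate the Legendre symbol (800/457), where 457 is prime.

Euler's criterion: (800/457) ≡ 343^228 (mod 457).
343^2 ≡ 200 (mod 457)
343^4 ≡ 241 (mod 457)
343^8 ≡ 42 (mod 457)
343^16 ≡ 393 (mod 457)
343^32 ≡ 440 (mod 457)
343^64 ≡ 289 (mod 457)
343^128 ≡ 347 (mod 457)
343^228 = 343^(128+64+32+4) ≡ 1 (mod 457).
Result is 1, so (800/457) = 1.

1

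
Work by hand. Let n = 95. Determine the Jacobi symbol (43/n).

Reciprocity: 43 ≡ 3 and 95 ≡ 3 (mod 4), so (43/95) = −(95/43).
Reduce top mod 43: now compute (9/43).
Reciprocity: 9 ≡ 1 and 43 ≡ 3 (mod 4), so (9/43) = +(43/9).
Reduce top mod 9: now compute (7/9).
Reciprocity: 7 ≡ 3 and 9 ≡ 1 (mod 4), so (7/9) = +(9/7).
Reduce top mod 7: now compute (2/7).
Pull out 2: since 7 ≡ 7 (mod 8), (2/7) = +1.
Reached (1/7) = 1. Collecting the sign flips along the way, the symbol is -1.

-1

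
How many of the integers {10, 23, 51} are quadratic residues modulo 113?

1

(10/113) = -1 → non-residue.
(23/113) = -1 → non-residue.
(51/113) = +1 → QR.
Total quadratic residues among the 3: 1.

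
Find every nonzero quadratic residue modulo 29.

1 4 5 6 7 9 13 16 20 22 23 24 25 28

Square k = 1,…,14 (k and 29−k give the same square):
1²=1, 2²=4, 3²=9, 4²=16, 5²=25, 6²≡7, 7²≡20, 8²≡6, 9²≡23, 10²≡13, 11²≡5, 12²≡28, 13²≡24, 14²≡22 (mod 29).
So the quadratic residues mod 29 are {1, 4, 5, 6, 7, 9, 13, 16, 20, 22, 23, 24, 25, 28}.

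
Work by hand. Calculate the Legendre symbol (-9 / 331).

-1

Euler's criterion: (-9/331) ≡ 322^165 (mod 331).
322^2 ≡ 81 (mod 331)
322^4 ≡ 272 (mod 331)
322^8 ≡ 171 (mod 331)
322^16 ≡ 113 (mod 331)
322^32 ≡ 191 (mod 331)
322^64 ≡ 71 (mod 331)
322^128 ≡ 76 (mod 331)
322^165 = 322^(128+32+4+1) ≡ 330 (mod 331).
Result is 330 ≡ −1, so (-9/331) = −1.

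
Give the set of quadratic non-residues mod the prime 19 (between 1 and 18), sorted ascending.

Square k = 1,…,9 (k and 19−k give the same square):
1²=1, 2²=4, 3²=9, 4²=16, 5²≡6, 6²≡17, 7²≡11, 8²≡7, 9²≡5 (mod 19).
The residues are {1, 4, 5, 6, 7, 9, 11, 16, 17}; the non-residues are the remaining 9 nonzero classes.

2 3 8 10 12 13 14 15 18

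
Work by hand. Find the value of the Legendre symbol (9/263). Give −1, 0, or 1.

1

Reciprocity: 9 ≡ 1 and 263 ≡ 3 (mod 4), so (9/263) = +(263/9).
Reduce top mod 9: now compute (2/9).
Pull out 2: since 9 ≡ 1 (mod 8), (2/9) = +1.
Reached (1/9) = 1. Collecting the sign flips along the way, the symbol is +1.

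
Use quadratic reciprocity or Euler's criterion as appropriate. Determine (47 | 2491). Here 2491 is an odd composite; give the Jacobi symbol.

0

Reciprocity: 47 ≡ 3 and 2491 ≡ 3 (mod 4), so (47/2491) = −(2491/47).
Reduce top mod 47: now compute (0/47).
Top reduces to 0: gcd > 1, so the symbol is 0.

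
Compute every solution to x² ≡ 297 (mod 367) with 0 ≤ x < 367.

60, 307

Since 367 ≡ 3 (mod 4), a square root of 297 is 297^((367+1)/4) = 297^92 mod 367.
Repeated squaring: 297^2≡129, 297^4≡126, 297^8≡95, 297^16≡217, 297^32≡113, 297^64≡291 (mod 367).
297^92 = 297^(64+16+8+4) ≡ 60 (mod 367).
Check: 60² = 3600 ≡ 297 (mod 367). The two roots are 60 and 307.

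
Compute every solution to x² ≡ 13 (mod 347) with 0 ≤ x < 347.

Since 347 ≡ 3 (mod 4), a square root of 13 is 13^((347+1)/4) = 13^87 mod 347.
Repeated squaring: 13^2≡169, 13^4≡107, 13^8≡345, 13^16≡4, 13^32≡16, 13^64≡256 (mod 347).
13^87 = 13^(64+16+4+2+1) ≡ 56 (mod 347).
Check: 56² = 3136 ≡ 13 (mod 347). The two roots are 56 and 291.

56, 291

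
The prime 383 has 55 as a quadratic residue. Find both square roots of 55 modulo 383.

Since 383 ≡ 3 (mod 4), a square root of 55 is 55^((383+1)/4) = 55^96 mod 383.
Repeated squaring: 55^2≡344, 55^4≡372, 55^8≡121, 55^16≡87, 55^32≡292, 55^64≡238 (mod 383).
55^96 = 55^(64+32) ≡ 173 (mod 383).
Check: 173² = 29929 ≡ 55 (mod 383). The two roots are 173 and 210.

173, 210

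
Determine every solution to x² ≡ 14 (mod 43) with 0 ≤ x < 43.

Since 43 ≡ 3 (mod 4), a square root of 14 is 14^((43+1)/4) = 14^11 mod 43.
Repeated squaring: 14^2≡24, 14^4≡17, 14^8≡31 (mod 43).
14^11 = 14^(8+2+1) ≡ 10 (mod 43).
Check: 10² = 100 ≡ 14 (mod 43). The two roots are 10 and 33.

10, 33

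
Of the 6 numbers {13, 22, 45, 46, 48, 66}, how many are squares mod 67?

1

(13/67) = -1 → non-residue.
(22/67) = +1 → QR.
(45/67) = -1 → non-residue.
(46/67) = -1 → non-residue.
(48/67) = -1 → non-residue.
(66/67) = -1 → non-residue.
Total quadratic residues among the 6: 1.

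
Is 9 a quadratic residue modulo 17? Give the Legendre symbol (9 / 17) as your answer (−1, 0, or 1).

1

Reciprocity: 9 ≡ 1 and 17 ≡ 1 (mod 4), so (9/17) = +(17/9).
Reduce top mod 9: now compute (8/9).
Pull out 2^3: since 9 ≡ 1 (mod 8), (2/9) = +1, so (2/9)^3 = +1.
Reached (1/9) = 1. Collecting the sign flips along the way, the symbol is +1.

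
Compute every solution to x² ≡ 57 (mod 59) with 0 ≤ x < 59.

Since 59 ≡ 3 (mod 4), a square root of 57 is 57^((59+1)/4) = 57^15 mod 59.
Repeated squaring: 57^2≡4, 57^4≡16, 57^8≡20 (mod 59).
57^15 = 57^(8+4+2+1) ≡ 36 (mod 59).
Check: 36² = 1296 ≡ 57 (mod 59). The two roots are 23 and 36.

23, 36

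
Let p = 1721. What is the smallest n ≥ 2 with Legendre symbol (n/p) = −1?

3

(2/1721) = +1, so 2 is a residue.
(3/1721) = −1, so 3 is the smallest positive non-residue mod 1721.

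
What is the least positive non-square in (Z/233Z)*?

3

(2/233) = +1, so 2 is a residue.
(3/233) = −1, so 3 is the smallest positive non-residue mod 233.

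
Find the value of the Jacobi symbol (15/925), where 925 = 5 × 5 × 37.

Reciprocity: 15 ≡ 3 and 925 ≡ 1 (mod 4), so (15/925) = +(925/15).
Reduce top mod 15: now compute (10/15).
Pull out 2: since 15 ≡ 7 (mod 8), (2/15) = +1.
Reciprocity: 5 ≡ 1 and 15 ≡ 3 (mod 4), so (5/15) = +(15/5).
Reduce top mod 5: now compute (0/5).
Top reduces to 0: gcd > 1, so the symbol is 0.

0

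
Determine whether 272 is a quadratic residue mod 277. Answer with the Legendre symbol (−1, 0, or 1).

-1

Pull out 2^4: since 277 ≡ 5 (mod 8), (2/277) = -1, so (2/277)^4 = +1.
Reciprocity: 17 ≡ 1 and 277 ≡ 1 (mod 4), so (17/277) = +(277/17).
Reduce top mod 17: now compute (5/17).
Reciprocity: 5 ≡ 1 and 17 ≡ 1 (mod 4), so (5/17) = +(17/5).
Reduce top mod 5: now compute (2/5).
Pull out 2: since 5 ≡ 5 (mod 8), (2/5) = -1.
Reached (1/5) = 1. Collecting the sign flips along the way, the symbol is -1.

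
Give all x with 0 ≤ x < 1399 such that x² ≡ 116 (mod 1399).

Since 1399 ≡ 3 (mod 4), a square root of 116 is 116^((1399+1)/4) = 116^350 mod 1399.
Repeated squaring: 116^2≡865, 116^4≡1159, 116^8≡241, 116^16≡722, 116^32≡856, 116^64≡1059, 116^128≡882, 116^256≡80 (mod 1399).
116^350 = 116^(256+64+16+8+4+2) ≡ 1249 (mod 1399).
Check: 1249² = 1560001 ≡ 116 (mod 1399). The two roots are 150 and 1249.

150, 1249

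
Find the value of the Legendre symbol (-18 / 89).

1

First reduce: -18 ≡ 71 (mod 89).
Reciprocity: 71 ≡ 3 and 89 ≡ 1 (mod 4), so (71/89) = +(89/71).
Reduce top mod 71: now compute (18/71).
Pull out 2: since 71 ≡ 7 (mod 8), (2/71) = +1.
Reciprocity: 9 ≡ 1 and 71 ≡ 3 (mod 4), so (9/71) = +(71/9).
Reduce top mod 9: now compute (8/9).
Pull out 2^3: since 9 ≡ 1 (mod 8), (2/9) = +1, so (2/9)^3 = +1.
Reached (1/9) = 1. Collecting the sign flips along the way, the symbol is +1.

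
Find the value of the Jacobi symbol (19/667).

1

Reciprocity: 19 ≡ 3 and 667 ≡ 3 (mod 4), so (19/667) = −(667/19).
Reduce top mod 19: now compute (2/19).
Pull out 2: since 19 ≡ 3 (mod 8), (2/19) = -1.
Reached (1/19) = 1. Collecting the sign flips along the way, the symbol is +1.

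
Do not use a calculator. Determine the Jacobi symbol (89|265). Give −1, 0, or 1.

Reciprocity: 89 ≡ 1 and 265 ≡ 1 (mod 4), so (89/265) = +(265/89).
Reduce top mod 89: now compute (87/89).
Reciprocity: 87 ≡ 3 and 89 ≡ 1 (mod 4), so (87/89) = +(89/87).
Reduce top mod 87: now compute (2/87).
Pull out 2: since 87 ≡ 7 (mod 8), (2/87) = +1.
Reached (1/87) = 1. Collecting the sign flips along the way, the symbol is +1.

1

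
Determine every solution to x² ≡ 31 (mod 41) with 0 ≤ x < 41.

41 ≡ 1 (mod 4), so we find a root by search.
Trying successive values, 20² = 400 ≡ 31 (mod 41). The other root is 41 − 20 = 21.

20, 21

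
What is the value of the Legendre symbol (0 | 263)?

0

Top reduces to 0: gcd > 1, so the symbol is 0.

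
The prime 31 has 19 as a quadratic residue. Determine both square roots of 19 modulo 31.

Since 31 ≡ 3 (mod 4), a square root of 19 is 19^((31+1)/4) = 19^8 mod 31.
Repeated squaring: 19^2≡20, 19^4≡28, 19^8≡9 (mod 31).
19^8 = 19^(8) ≡ 9 (mod 31).
Check: 9² = 81 ≡ 19 (mod 31). The two roots are 9 and 22.

9, 22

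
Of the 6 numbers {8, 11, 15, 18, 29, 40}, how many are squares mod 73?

(8/73) = +1 → QR.
(11/73) = -1 → non-residue.
(15/73) = -1 → non-residue.
(18/73) = +1 → QR.
(29/73) = -1 → non-residue.
(40/73) = -1 → non-residue.
Total quadratic residues among the 6: 2.

2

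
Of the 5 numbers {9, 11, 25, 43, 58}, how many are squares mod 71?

4

(9/71) = +1 → QR.
(11/71) = -1 → non-residue.
(25/71) = +1 → QR.
(43/71) = +1 → QR.
(58/71) = +1 → QR.
Total quadratic residues among the 5: 4.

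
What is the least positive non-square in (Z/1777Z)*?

(2/1777) = +1, so 2 is a residue.
(3/1777) = +1, so 3 is a residue.
(4/1777) = +1, so 4 is a residue.
(5/1777) = −1, so 5 is the smallest positive non-residue mod 1777.

5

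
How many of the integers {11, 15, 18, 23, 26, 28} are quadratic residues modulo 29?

(11/29) = -1 → non-residue.
(15/29) = -1 → non-residue.
(18/29) = -1 → non-residue.
(23/29) = +1 → QR.
(26/29) = -1 → non-residue.
(28/29) = +1 → QR.
Total quadratic residues among the 6: 2.

2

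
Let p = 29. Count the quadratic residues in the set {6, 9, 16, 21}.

3

(6/29) = +1 → QR.
(9/29) = +1 → QR.
(16/29) = +1 → QR.
(21/29) = -1 → non-residue.
Total quadratic residues among the 4: 3.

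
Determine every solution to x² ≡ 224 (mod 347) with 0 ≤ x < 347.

Since 347 ≡ 3 (mod 4), a square root of 224 is 224^((347+1)/4) = 224^87 mod 347.
Repeated squaring: 224^2≡208, 224^4≡236, 224^8≡176, 224^16≡93, 224^32≡321, 224^64≡329 (mod 347).
224^87 = 224^(64+16+4+2+1) ≡ 271 (mod 347).
Check: 271² = 73441 ≡ 224 (mod 347). The two roots are 76 and 271.

76, 271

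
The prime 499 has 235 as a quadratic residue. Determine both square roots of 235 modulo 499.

239, 260

Since 499 ≡ 3 (mod 4), a square root of 235 is 235^((499+1)/4) = 235^125 mod 499.
Repeated squaring: 235^2≡335, 235^4≡449, 235^8≡5, 235^16≡25, 235^32≡126, 235^64≡407 (mod 499).
235^125 = 235^(64+32+16+8+4+1) ≡ 239 (mod 499).
Check: 239² = 57121 ≡ 235 (mod 499). The two roots are 239 and 260.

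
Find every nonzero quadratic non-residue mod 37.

2, 5, 6, 8, 13, 14, 15, 17, 18, 19, 20, 22, 23, 24, 29, 31, 32, 35

Square k = 1,…,18 (k and 37−k give the same square):
1²=1, 2²=4, 3²=9, 4²=16, 5²=25, 6²=36, 7²≡12, 8²≡27, 9²≡7, 10²≡26, 11²≡10, 12²≡33, 13²≡21, 14²≡11, 15²≡3, 16²≡34, 17²≡30, 18²≡28 (mod 37).
The residues are {1, 3, 4, 7, 9, 10, 11, 12, 16, 21, 25, 26, 27, 28, 30, 33, 34, 36}; the non-residues are the remaining 18 nonzero classes.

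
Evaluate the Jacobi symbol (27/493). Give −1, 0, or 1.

1

Reciprocity: 27 ≡ 3 and 493 ≡ 1 (mod 4), so (27/493) = +(493/27).
Reduce top mod 27: now compute (7/27).
Reciprocity: 7 ≡ 3 and 27 ≡ 3 (mod 4), so (7/27) = −(27/7).
Reduce top mod 7: now compute (6/7).
Pull out 2: since 7 ≡ 7 (mod 8), (2/7) = +1.
Reciprocity: 3 ≡ 3 and 7 ≡ 3 (mod 4), so (3/7) = −(7/3).
Reduce top mod 3: now compute (1/3).
Reached (1/3) = 1. Collecting the sign flips along the way, the symbol is +1.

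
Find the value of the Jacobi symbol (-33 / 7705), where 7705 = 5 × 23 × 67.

1

First reduce: -33 ≡ 7672 (mod 7705).
Pull out 2^3: since 7705 ≡ 1 (mod 8), (2/7705) = +1, so (2/7705)^3 = +1.
Reciprocity: 959 ≡ 3 and 7705 ≡ 1 (mod 4), so (959/7705) = +(7705/959).
Reduce top mod 959: now compute (33/959).
Reciprocity: 33 ≡ 1 and 959 ≡ 3 (mod 4), so (33/959) = +(959/33).
Reduce top mod 33: now compute (2/33).
Pull out 2: since 33 ≡ 1 (mod 8), (2/33) = +1.
Reached (1/33) = 1. Collecting the sign flips along the way, the symbol is +1.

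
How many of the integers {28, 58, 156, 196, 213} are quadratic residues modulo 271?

(28/271) = +1 → QR.
(58/271) = -1 → non-residue.
(156/271) = +1 → QR.
(196/271) = +1 → QR.
(213/271) = +1 → QR.
Total quadratic residues among the 5: 4.

4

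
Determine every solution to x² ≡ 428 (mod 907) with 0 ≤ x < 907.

336, 571

Since 907 ≡ 3 (mod 4), a square root of 428 is 428^((907+1)/4) = 428^227 mod 907.
Repeated squaring: 428^2≡877, 428^4≡900, 428^8≡49, 428^16≡587, 428^32≡816, 428^64≡118, 428^128≡319 (mod 907).
428^227 = 428^(128+64+32+2+1) ≡ 336 (mod 907).
Check: 336² = 112896 ≡ 428 (mod 907). The two roots are 336 and 571.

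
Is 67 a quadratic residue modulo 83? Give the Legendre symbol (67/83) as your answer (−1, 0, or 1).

Reciprocity: 67 ≡ 3 and 83 ≡ 3 (mod 4), so (67/83) = −(83/67).
Reduce top mod 67: now compute (16/67).
Pull out 2^4: since 67 ≡ 3 (mod 8), (2/67) = -1, so (2/67)^4 = +1.
Reached (1/67) = 1. Collecting the sign flips along the way, the symbol is -1.

-1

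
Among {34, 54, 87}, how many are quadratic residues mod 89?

(34/89) = +1 → QR.
(54/89) = -1 → non-residue.
(87/89) = +1 → QR.
Total quadratic residues among the 3: 2.

2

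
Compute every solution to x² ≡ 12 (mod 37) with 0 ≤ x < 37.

37 ≡ 1 (mod 4), so we find a root by search.
Trying successive values, 7² = 49 ≡ 12 (mod 37). The other root is 37 − 7 = 30.

7, 30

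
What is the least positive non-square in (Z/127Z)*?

(2/127) = +1, so 2 is a residue.
(3/127) = −1, so 3 is the smallest positive non-residue mod 127.

3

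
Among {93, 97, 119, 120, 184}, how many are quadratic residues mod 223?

(93/223) = -1 → non-residue.
(97/223) = -1 → non-residue.
(119/223) = +1 → QR.
(120/223) = +1 → QR.
(184/223) = -1 → non-residue.
Total quadratic residues among the 5: 2.

2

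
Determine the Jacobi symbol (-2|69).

First reduce: -2 ≡ 67 (mod 69).
Reciprocity: 67 ≡ 3 and 69 ≡ 1 (mod 4), so (67/69) = +(69/67).
Reduce top mod 67: now compute (2/67).
Pull out 2: since 67 ≡ 3 (mod 8), (2/67) = -1.
Reached (1/67) = 1. Collecting the sign flips along the way, the symbol is -1.

-1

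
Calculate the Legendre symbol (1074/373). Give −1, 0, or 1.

-1

First reduce: 1074 ≡ 328 (mod 373).
Pull out 2^3: since 373 ≡ 5 (mod 8), (2/373) = -1, so (2/373)^3 = -1.
Reciprocity: 41 ≡ 1 and 373 ≡ 1 (mod 4), so (41/373) = +(373/41).
Reduce top mod 41: now compute (4/41).
Pull out 2^2: since 41 ≡ 1 (mod 8), (2/41) = +1, so (2/41)^2 = +1.
Reached (1/41) = 1. Collecting the sign flips along the way, the symbol is -1.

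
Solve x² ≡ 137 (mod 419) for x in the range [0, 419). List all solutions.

Since 419 ≡ 3 (mod 4), a square root of 137 is 137^((419+1)/4) = 137^105 mod 419.
Repeated squaring: 137^2≡333, 137^4≡273, 137^8≡366, 137^16≡295, 137^32≡292, 137^64≡207 (mod 419).
137^105 = 137^(64+32+8+1) ≡ 180 (mod 419).
Check: 180² = 32400 ≡ 137 (mod 419). The two roots are 180 and 239.

180, 239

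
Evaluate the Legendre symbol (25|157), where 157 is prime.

1

Reciprocity: 25 ≡ 1 and 157 ≡ 1 (mod 4), so (25/157) = +(157/25).
Reduce top mod 25: now compute (7/25).
Reciprocity: 7 ≡ 3 and 25 ≡ 1 (mod 4), so (7/25) = +(25/7).
Reduce top mod 7: now compute (4/7).
Pull out 2^2: since 7 ≡ 7 (mod 8), (2/7) = +1, so (2/7)^2 = +1.
Reached (1/7) = 1. Collecting the sign flips along the way, the symbol is +1.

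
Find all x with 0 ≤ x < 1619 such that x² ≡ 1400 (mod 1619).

733, 886

Since 1619 ≡ 3 (mod 4), a square root of 1400 is 1400^((1619+1)/4) = 1400^405 mod 1619.
Repeated squaring: 1400^2≡1010, 1400^4≡130, 1400^8≡710, 1400^16≡591, 1400^32≡1196, 1400^64≡839, 1400^128≡1275, 1400^256≡149 (mod 1619).
1400^405 = 1400^(256+128+16+4+1) ≡ 733 (mod 1619).
Check: 733² = 537289 ≡ 1400 (mod 1619). The two roots are 733 and 886.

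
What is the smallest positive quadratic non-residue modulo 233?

3

(2/233) = +1, so 2 is a residue.
(3/233) = −1, so 3 is the smallest positive non-residue mod 233.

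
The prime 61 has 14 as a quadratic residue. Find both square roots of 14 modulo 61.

21, 40

61 ≡ 1 (mod 4), so we find a root by search.
Trying successive values, 21² = 441 ≡ 14 (mod 61). The other root is 61 − 21 = 40.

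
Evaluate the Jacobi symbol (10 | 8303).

Pull out 2: since 8303 ≡ 7 (mod 8), (2/8303) = +1.
Reciprocity: 5 ≡ 1 and 8303 ≡ 3 (mod 4), so (5/8303) = +(8303/5).
Reduce top mod 5: now compute (3/5).
Reciprocity: 3 ≡ 3 and 5 ≡ 1 (mod 4), so (3/5) = +(5/3).
Reduce top mod 3: now compute (2/3).
Pull out 2: since 3 ≡ 3 (mod 8), (2/3) = -1.
Reached (1/3) = 1. Collecting the sign flips along the way, the symbol is -1.

-1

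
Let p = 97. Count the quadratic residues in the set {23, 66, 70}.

(23/97) = -1 → non-residue.
(66/97) = +1 → QR.
(70/97) = +1 → QR.
Total quadratic residues among the 3: 2.

2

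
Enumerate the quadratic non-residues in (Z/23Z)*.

Square k = 1,…,11 (k and 23−k give the same square):
1²=1, 2²=4, 3²=9, 4²=16, 5²≡2, 6²≡13, 7²≡3, 8²≡18, 9²≡12, 10²≡8, 11²≡6 (mod 23).
The residues are {1, 2, 3, 4, 6, 8, 9, 12, 13, 16, 18}; the non-residues are the remaining 11 nonzero classes.

5, 7, 10, 11, 14, 15, 17, 19, 20, 21, 22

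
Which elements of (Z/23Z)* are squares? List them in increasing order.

1, 2, 3, 4, 6, 8, 9, 12, 13, 16, 18

Square k = 1,…,11 (k and 23−k give the same square):
1²=1, 2²=4, 3²=9, 4²=16, 5²≡2, 6²≡13, 7²≡3, 8²≡18, 9²≡12, 10²≡8, 11²≡6 (mod 23).
So the quadratic residues mod 23 are {1, 2, 3, 4, 6, 8, 9, 12, 13, 16, 18}.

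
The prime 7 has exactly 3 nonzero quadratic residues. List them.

1,2,4

Square k = 1,…,3 (k and 7−k give the same square):
1²=1, 2²=4, 3²≡2 (mod 7).
So the quadratic residues mod 7 are {1, 2, 4}.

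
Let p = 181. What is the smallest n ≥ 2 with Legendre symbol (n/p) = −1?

2

(2/181) = −1, so 2 is the smallest positive non-residue mod 181.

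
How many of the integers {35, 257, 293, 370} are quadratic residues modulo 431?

(35/431) = -1 → non-residue.
(257/431) = -1 → non-residue.
(293/431) = -1 → non-residue.
(370/431) = -1 → non-residue.
Total quadratic residues among the 4: 0.

0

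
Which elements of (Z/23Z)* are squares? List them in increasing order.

Square k = 1,…,11 (k and 23−k give the same square):
1²=1, 2²=4, 3²=9, 4²=16, 5²≡2, 6²≡13, 7²≡3, 8²≡18, 9²≡12, 10²≡8, 11²≡6 (mod 23).
So the quadratic residues mod 23 are {1, 2, 3, 4, 6, 8, 9, 12, 13, 16, 18}.

1 2 3 4 6 8 9 12 13 16 18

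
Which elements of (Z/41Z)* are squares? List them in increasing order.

Square k = 1,…,20 (k and 41−k give the same square):
1²=1, 2²=4, 3²=9, 4²=16, 5²=25, 6²=36, 7²≡8, 8²≡23, 9²≡40, 10²≡18, 11²≡39, 12²≡21, 13²≡5, 14²≡32, 15²≡20, 16²≡10, 17²≡2, 18²≡37, 19²≡33, 20²≡31 (mod 41).
So the quadratic residues mod 41 are {1, 2, 4, 5, 8, 9, 10, 16, 18, 20, 21, 23, 25, 31, 32, 33, 36, 37, 39, 40}.

1, 2, 4, 5, 8, 9, 10, 16, 18, 20, 21, 23, 25, 31, 32, 33, 36, 37, 39, 40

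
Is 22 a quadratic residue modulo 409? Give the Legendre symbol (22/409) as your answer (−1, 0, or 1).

Euler's criterion: (22/409) ≡ 22^204 (mod 409).
22^2 ≡ 75 (mod 409)
22^4 ≡ 308 (mod 409)
22^8 ≡ 385 (mod 409)
22^16 ≡ 167 (mod 409)
22^32 ≡ 77 (mod 409)
22^64 ≡ 203 (mod 409)
22^128 ≡ 309 (mod 409)
22^204 = 22^(128+64+8+4) ≡ 408 (mod 409).
Result is 408 ≡ −1, so (22/409) = −1.

-1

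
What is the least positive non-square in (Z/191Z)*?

(2/191) = +1, so 2 is a residue.
(3/191) = +1, so 3 is a residue.
(4/191) = +1, so 4 is a residue.
(5/191) = +1, so 5 is a residue.
(6/191) = +1, so 6 is a residue.
(7/191) = −1, so 7 is the smallest positive non-residue mod 191.

7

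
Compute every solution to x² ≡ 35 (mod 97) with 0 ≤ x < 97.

97 ≡ 1 (mod 4), so we find a root by search.
Trying successive values, 36² = 1296 ≡ 35 (mod 97). The other root is 97 − 36 = 61.

36, 61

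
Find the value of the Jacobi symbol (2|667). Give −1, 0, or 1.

-1

Pull out 2: since 667 ≡ 3 (mod 8), (2/667) = -1.
Reached (1/667) = 1. Collecting the sign flips along the way, the symbol is -1.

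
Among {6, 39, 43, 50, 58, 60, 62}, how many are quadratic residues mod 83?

0

(6/83) = -1 → non-residue.
(39/83) = -1 → non-residue.
(43/83) = -1 → non-residue.
(50/83) = -1 → non-residue.
(58/83) = -1 → non-residue.
(60/83) = -1 → non-residue.
(62/83) = -1 → non-residue.
Total quadratic residues among the 7: 0.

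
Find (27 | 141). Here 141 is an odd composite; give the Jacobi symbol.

0

Reciprocity: 27 ≡ 3 and 141 ≡ 1 (mod 4), so (27/141) = +(141/27).
Reduce top mod 27: now compute (6/27).
Pull out 2: since 27 ≡ 3 (mod 8), (2/27) = -1.
Reciprocity: 3 ≡ 3 and 27 ≡ 3 (mod 4), so (3/27) = −(27/3).
Reduce top mod 3: now compute (0/3).
Top reduces to 0: gcd > 1, so the symbol is 0.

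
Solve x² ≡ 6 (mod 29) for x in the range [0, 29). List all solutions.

29 ≡ 1 (mod 4), so we find a root by search.
Trying successive values, 8² = 64 ≡ 6 (mod 29). The other root is 29 − 8 = 21.

8, 21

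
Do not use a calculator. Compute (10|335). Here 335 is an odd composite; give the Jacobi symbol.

0

Pull out 2: since 335 ≡ 7 (mod 8), (2/335) = +1.
Reciprocity: 5 ≡ 1 and 335 ≡ 3 (mod 4), so (5/335) = +(335/5).
Reduce top mod 5: now compute (0/5).
Top reduces to 0: gcd > 1, so the symbol is 0.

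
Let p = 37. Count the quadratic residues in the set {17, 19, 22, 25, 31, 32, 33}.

(17/37) = -1 → non-residue.
(19/37) = -1 → non-residue.
(22/37) = -1 → non-residue.
(25/37) = +1 → QR.
(31/37) = -1 → non-residue.
(32/37) = -1 → non-residue.
(33/37) = +1 → QR.
Total quadratic residues among the 7: 2.

2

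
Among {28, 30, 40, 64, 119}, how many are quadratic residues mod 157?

(28/157) = -1 → non-residue.
(30/157) = +1 → QR.
(40/157) = +1 → QR.
(64/157) = +1 → QR.
(119/157) = -1 → non-residue.
Total quadratic residues among the 5: 3.

3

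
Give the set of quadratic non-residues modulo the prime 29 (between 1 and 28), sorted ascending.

Square k = 1,…,14 (k and 29−k give the same square):
1²=1, 2²=4, 3²=9, 4²=16, 5²=25, 6²≡7, 7²≡20, 8²≡6, 9²≡23, 10²≡13, 11²≡5, 12²≡28, 13²≡24, 14²≡22 (mod 29).
The residues are {1, 4, 5, 6, 7, 9, 13, 16, 20, 22, 23, 24, 25, 28}; the non-residues are the remaining 14 nonzero classes.

2,3,8,10,11,12,14,15,17,18,19,21,26,27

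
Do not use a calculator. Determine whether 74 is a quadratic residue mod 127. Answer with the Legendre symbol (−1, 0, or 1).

Pull out 2: since 127 ≡ 7 (mod 8), (2/127) = +1.
Reciprocity: 37 ≡ 1 and 127 ≡ 3 (mod 4), so (37/127) = +(127/37).
Reduce top mod 37: now compute (16/37).
Pull out 2^4: since 37 ≡ 5 (mod 8), (2/37) = -1, so (2/37)^4 = +1.
Reached (1/37) = 1. Collecting the sign flips along the way, the symbol is +1.

1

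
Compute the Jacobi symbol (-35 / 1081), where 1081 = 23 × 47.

First reduce: -35 ≡ 1046 (mod 1081).
Pull out 2: since 1081 ≡ 1 (mod 8), (2/1081) = +1.
Reciprocity: 523 ≡ 3 and 1081 ≡ 1 (mod 4), so (523/1081) = +(1081/523).
Reduce top mod 523: now compute (35/523).
Reciprocity: 35 ≡ 3 and 523 ≡ 3 (mod 4), so (35/523) = −(523/35).
Reduce top mod 35: now compute (33/35).
Reciprocity: 33 ≡ 1 and 35 ≡ 3 (mod 4), so (33/35) = +(35/33).
Reduce top mod 33: now compute (2/33).
Pull out 2: since 33 ≡ 1 (mod 8), (2/33) = +1.
Reached (1/33) = 1. Collecting the sign flips along the way, the symbol is -1.

-1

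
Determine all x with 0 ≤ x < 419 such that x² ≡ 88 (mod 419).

42, 377

Since 419 ≡ 3 (mod 4), a square root of 88 is 88^((419+1)/4) = 88^105 mod 419.
Repeated squaring: 88^2≡202, 88^4≡161, 88^8≡362, 88^16≡316, 88^32≡134, 88^64≡358 (mod 419).
88^105 = 88^(64+32+8+1) ≡ 377 (mod 419).
Check: 377² = 142129 ≡ 88 (mod 419). The two roots are 42 and 377.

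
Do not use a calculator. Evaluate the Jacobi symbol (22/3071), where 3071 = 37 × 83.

1

Pull out 2: since 3071 ≡ 7 (mod 8), (2/3071) = +1.
Reciprocity: 11 ≡ 3 and 3071 ≡ 3 (mod 4), so (11/3071) = −(3071/11).
Reduce top mod 11: now compute (2/11).
Pull out 2: since 11 ≡ 3 (mod 8), (2/11) = -1.
Reached (1/11) = 1. Collecting the sign flips along the way, the symbol is +1.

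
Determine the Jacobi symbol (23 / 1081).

0

Reciprocity: 23 ≡ 3 and 1081 ≡ 1 (mod 4), so (23/1081) = +(1081/23).
Reduce top mod 23: now compute (0/23).
Top reduces to 0: gcd > 1, so the symbol is 0.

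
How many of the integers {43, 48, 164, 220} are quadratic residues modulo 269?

(43/269) = +1 → QR.
(48/269) = -1 → non-residue.
(164/269) = +1 → QR.
(220/269) = +1 → QR.
Total quadratic residues among the 4: 3.

3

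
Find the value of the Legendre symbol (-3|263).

Euler's criterion: (-3/263) ≡ 260^131 (mod 263).
260^2 ≡ 9 (mod 263)
260^4 ≡ 81 (mod 263)
260^8 ≡ 249 (mod 263)
260^16 ≡ 196 (mod 263)
260^32 ≡ 18 (mod 263)
260^64 ≡ 61 (mod 263)
260^128 ≡ 39 (mod 263)
260^131 = 260^(128+2+1) ≡ 262 (mod 263).
Result is 262 ≡ −1, so (-3/263) = −1.

-1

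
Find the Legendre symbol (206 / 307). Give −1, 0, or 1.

Pull out 2: since 307 ≡ 3 (mod 8), (2/307) = -1.
Reciprocity: 103 ≡ 3 and 307 ≡ 3 (mod 4), so (103/307) = −(307/103).
Reduce top mod 103: now compute (101/103).
Reciprocity: 101 ≡ 1 and 103 ≡ 3 (mod 4), so (101/103) = +(103/101).
Reduce top mod 101: now compute (2/101).
Pull out 2: since 101 ≡ 5 (mod 8), (2/101) = -1.
Reached (1/101) = 1. Collecting the sign flips along the way, the symbol is -1.

-1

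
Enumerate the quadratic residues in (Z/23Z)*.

1 2 3 4 6 8 9 12 13 16 18

Square k = 1,…,11 (k and 23−k give the same square):
1²=1, 2²=4, 3²=9, 4²=16, 5²≡2, 6²≡13, 7²≡3, 8²≡18, 9²≡12, 10²≡8, 11²≡6 (mod 23).
So the quadratic residues mod 23 are {1, 2, 3, 4, 6, 8, 9, 12, 13, 16, 18}.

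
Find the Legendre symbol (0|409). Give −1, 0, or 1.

0

Top reduces to 0: gcd > 1, so the symbol is 0.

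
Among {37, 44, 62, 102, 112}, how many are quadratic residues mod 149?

(37/149) = +1 → QR.
(44/149) = -1 → non-residue.
(62/149) = -1 → non-residue.
(102/149) = +1 → QR.
(112/149) = +1 → QR.
Total quadratic residues among the 5: 3.

3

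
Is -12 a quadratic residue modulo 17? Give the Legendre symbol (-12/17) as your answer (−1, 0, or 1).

Euler's criterion: (-12/17) ≡ 5^8 (mod 17).
5^2 ≡ 8 (mod 17)
5^4 ≡ 13 (mod 17)
5^8 ≡ 16 (mod 17)
5^8 = 5^(8) ≡ 16 (mod 17).
Result is 16 ≡ −1, so (-12/17) = −1.

-1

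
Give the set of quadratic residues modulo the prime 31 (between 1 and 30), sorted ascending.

Square k = 1,…,15 (k and 31−k give the same square):
1²=1, 2²=4, 3²=9, 4²=16, 5²=25, 6²≡5, 7²≡18, 8²≡2, 9²≡19, 10²≡7, 11²≡28, 12²≡20, 13²≡14, 14²≡10, 15²≡8 (mod 31).
So the quadratic residues mod 31 are {1, 2, 4, 5, 7, 8, 9, 10, 14, 16, 18, 19, 20, 25, 28}.

1 2 4 5 7 8 9 10 14 16 18 19 20 25 28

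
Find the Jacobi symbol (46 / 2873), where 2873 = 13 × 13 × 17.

-1

Pull out 2: since 2873 ≡ 1 (mod 8), (2/2873) = +1.
Reciprocity: 23 ≡ 3 and 2873 ≡ 1 (mod 4), so (23/2873) = +(2873/23).
Reduce top mod 23: now compute (21/23).
Reciprocity: 21 ≡ 1 and 23 ≡ 3 (mod 4), so (21/23) = +(23/21).
Reduce top mod 21: now compute (2/21).
Pull out 2: since 21 ≡ 5 (mod 8), (2/21) = -1.
Reached (1/21) = 1. Collecting the sign flips along the way, the symbol is -1.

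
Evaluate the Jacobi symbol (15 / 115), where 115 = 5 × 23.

Reciprocity: 15 ≡ 3 and 115 ≡ 3 (mod 4), so (15/115) = −(115/15).
Reduce top mod 15: now compute (10/15).
Pull out 2: since 15 ≡ 7 (mod 8), (2/15) = +1.
Reciprocity: 5 ≡ 1 and 15 ≡ 3 (mod 4), so (5/15) = +(15/5).
Reduce top mod 5: now compute (0/5).
Top reduces to 0: gcd > 1, so the symbol is 0.

0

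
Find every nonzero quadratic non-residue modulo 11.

Square k = 1,…,5 (k and 11−k give the same square):
1²=1, 2²=4, 3²=9, 4²≡5, 5²≡3 (mod 11).
The residues are {1, 3, 4, 5, 9}; the non-residues are the remaining 5 nonzero classes.

2, 6, 7, 8, 10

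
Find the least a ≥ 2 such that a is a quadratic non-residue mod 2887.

(2/2887) = +1, so 2 is a residue.
(3/2887) = −1, so 3 is the smallest positive non-residue mod 2887.

3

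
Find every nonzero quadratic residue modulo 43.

1, 4, 6, 9, 10, 11, 13, 14, 15, 16, 17, 21, 23, 24, 25, 31, 35, 36, 38, 40, 41

Square k = 1,…,21 (k and 43−k give the same square):
1²=1, 2²=4, 3²=9, 4²=16, 5²=25, 6²=36, 7²≡6, 8²≡21, 9²≡38, 10²≡14, 11²≡35, 12²≡15, 13²≡40, 14²≡24, 15²≡10, 16²≡41, 17²≡31, 18²≡23, 19²≡17, 20²≡13, 21²≡11 (mod 43).
So the quadratic residues mod 43 are {1, 4, 6, 9, 10, 11, 13, 14, 15, 16, 17, 21, 23, 24, 25, 31, 35, 36, 38, 40, 41}.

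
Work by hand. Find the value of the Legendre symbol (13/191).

Reciprocity: 13 ≡ 1 and 191 ≡ 3 (mod 4), so (13/191) = +(191/13).
Reduce top mod 13: now compute (9/13).
Reciprocity: 9 ≡ 1 and 13 ≡ 1 (mod 4), so (9/13) = +(13/9).
Reduce top mod 9: now compute (4/9).
Pull out 2^2: since 9 ≡ 1 (mod 8), (2/9) = +1, so (2/9)^2 = +1.
Reached (1/9) = 1. Collecting the sign flips along the way, the symbol is +1.

1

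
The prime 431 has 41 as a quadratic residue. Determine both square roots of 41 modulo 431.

104, 327

Since 431 ≡ 3 (mod 4), a square root of 41 is 41^((431+1)/4) = 41^108 mod 431.
Repeated squaring: 41^2≡388, 41^4≡125, 41^8≡109, 41^16≡244, 41^32≡58, 41^64≡347 (mod 431).
41^108 = 41^(64+32+8+4) ≡ 327 (mod 431).
Check: 327² = 106929 ≡ 41 (mod 431). The two roots are 104 and 327.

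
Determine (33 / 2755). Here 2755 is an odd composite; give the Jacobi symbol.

1

Reciprocity: 33 ≡ 1 and 2755 ≡ 3 (mod 4), so (33/2755) = +(2755/33).
Reduce top mod 33: now compute (16/33).
Pull out 2^4: since 33 ≡ 1 (mod 8), (2/33) = +1, so (2/33)^4 = +1.
Reached (1/33) = 1. Collecting the sign flips along the way, the symbol is +1.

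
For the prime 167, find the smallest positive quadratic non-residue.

5

(2/167) = +1, so 2 is a residue.
(3/167) = +1, so 3 is a residue.
(4/167) = +1, so 4 is a residue.
(5/167) = −1, so 5 is the smallest positive non-residue mod 167.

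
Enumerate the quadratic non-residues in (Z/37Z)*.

2, 5, 6, 8, 13, 14, 15, 17, 18, 19, 20, 22, 23, 24, 29, 31, 32, 35

Square k = 1,…,18 (k and 37−k give the same square):
1²=1, 2²=4, 3²=9, 4²=16, 5²=25, 6²=36, 7²≡12, 8²≡27, 9²≡7, 10²≡26, 11²≡10, 12²≡33, 13²≡21, 14²≡11, 15²≡3, 16²≡34, 17²≡30, 18²≡28 (mod 37).
The residues are {1, 3, 4, 7, 9, 10, 11, 12, 16, 21, 25, 26, 27, 28, 30, 33, 34, 36}; the non-residues are the remaining 18 nonzero classes.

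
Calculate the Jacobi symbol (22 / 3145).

-1

Pull out 2: since 3145 ≡ 1 (mod 8), (2/3145) = +1.
Reciprocity: 11 ≡ 3 and 3145 ≡ 1 (mod 4), so (11/3145) = +(3145/11).
Reduce top mod 11: now compute (10/11).
Pull out 2: since 11 ≡ 3 (mod 8), (2/11) = -1.
Reciprocity: 5 ≡ 1 and 11 ≡ 3 (mod 4), so (5/11) = +(11/5).
Reduce top mod 5: now compute (1/5).
Reached (1/5) = 1. Collecting the sign flips along the way, the symbol is -1.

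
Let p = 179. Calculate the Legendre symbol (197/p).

First reduce: 197 ≡ 18 (mod 179).
Pull out 2: since 179 ≡ 3 (mod 8), (2/179) = -1.
Reciprocity: 9 ≡ 1 and 179 ≡ 3 (mod 4), so (9/179) = +(179/9).
Reduce top mod 9: now compute (8/9).
Pull out 2^3: since 9 ≡ 1 (mod 8), (2/9) = +1, so (2/9)^3 = +1.
Reached (1/9) = 1. Collecting the sign flips along the way, the symbol is -1.

-1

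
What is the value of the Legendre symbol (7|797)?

Euler's criterion: (7/797) ≡ 7^398 (mod 797).
7^2 ≡ 49 (mod 797)
7^4 ≡ 10 (mod 797)
7^8 ≡ 100 (mod 797)
7^16 ≡ 436 (mod 797)
7^32 ≡ 410 (mod 797)
7^64 ≡ 730 (mod 797)
7^128 ≡ 504 (mod 797)
7^256 ≡ 570 (mod 797)
7^398 = 7^(256+128+8+4+2) ≡ 796 (mod 797).
Result is 796 ≡ −1, so (7/797) = −1.

-1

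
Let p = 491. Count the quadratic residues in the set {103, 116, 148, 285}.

(103/491) = -1 → non-residue.
(116/491) = -1 → non-residue.
(148/491) = +1 → QR.
(285/491) = -1 → non-residue.
Total quadratic residues among the 4: 1.

1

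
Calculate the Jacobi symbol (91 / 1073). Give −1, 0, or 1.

-1

Reciprocity: 91 ≡ 3 and 1073 ≡ 1 (mod 4), so (91/1073) = +(1073/91).
Reduce top mod 91: now compute (72/91).
Pull out 2^3: since 91 ≡ 3 (mod 8), (2/91) = -1, so (2/91)^3 = -1.
Reciprocity: 9 ≡ 1 and 91 ≡ 3 (mod 4), so (9/91) = +(91/9).
Reduce top mod 9: now compute (1/9).
Reached (1/9) = 1. Collecting the sign flips along the way, the symbol is -1.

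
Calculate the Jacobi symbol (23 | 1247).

Reciprocity: 23 ≡ 3 and 1247 ≡ 3 (mod 4), so (23/1247) = −(1247/23).
Reduce top mod 23: now compute (5/23).
Reciprocity: 5 ≡ 1 and 23 ≡ 3 (mod 4), so (5/23) = +(23/5).
Reduce top mod 5: now compute (3/5).
Reciprocity: 3 ≡ 3 and 5 ≡ 1 (mod 4), so (3/5) = +(5/3).
Reduce top mod 3: now compute (2/3).
Pull out 2: since 3 ≡ 3 (mod 8), (2/3) = -1.
Reached (1/3) = 1. Collecting the sign flips along the way, the symbol is +1.

1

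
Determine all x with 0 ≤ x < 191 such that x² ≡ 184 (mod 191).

Since 191 ≡ 3 (mod 4), a square root of 184 is 184^((191+1)/4) = 184^48 mod 191.
Repeated squaring: 184^2≡49, 184^4≡109, 184^8≡39, 184^16≡184, 184^32≡49 (mod 191).
184^48 = 184^(32+16) ≡ 39 (mod 191).
Check: 39² = 1521 ≡ 184 (mod 191). The two roots are 39 and 152.

39, 152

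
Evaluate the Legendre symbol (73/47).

-1

First reduce: 73 ≡ 26 (mod 47).
Pull out 2: since 47 ≡ 7 (mod 8), (2/47) = +1.
Reciprocity: 13 ≡ 1 and 47 ≡ 3 (mod 4), so (13/47) = +(47/13).
Reduce top mod 13: now compute (8/13).
Pull out 2^3: since 13 ≡ 5 (mod 8), (2/13) = -1, so (2/13)^3 = -1.
Reached (1/13) = 1. Collecting the sign flips along the way, the symbol is -1.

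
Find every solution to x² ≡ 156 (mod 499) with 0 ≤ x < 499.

Since 499 ≡ 3 (mod 4), a square root of 156 is 156^((499+1)/4) = 156^125 mod 499.
Repeated squaring: 156^2≡384, 156^4≡251, 156^8≡127, 156^16≡161, 156^32≡472, 156^64≡230 (mod 499).
156^125 = 156^(64+32+16+8+4+1) ≡ 125 (mod 499).
Check: 125² = 15625 ≡ 156 (mod 499). The two roots are 125 and 374.

125, 374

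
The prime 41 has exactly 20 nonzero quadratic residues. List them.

Square k = 1,…,20 (k and 41−k give the same square):
1²=1, 2²=4, 3²=9, 4²=16, 5²=25, 6²=36, 7²≡8, 8²≡23, 9²≡40, 10²≡18, 11²≡39, 12²≡21, 13²≡5, 14²≡32, 15²≡20, 16²≡10, 17²≡2, 18²≡37, 19²≡33, 20²≡31 (mod 41).
So the quadratic residues mod 41 are {1, 2, 4, 5, 8, 9, 10, 16, 18, 20, 21, 23, 25, 31, 32, 33, 36, 37, 39, 40}.

1,2,4,5,8,9,10,16,18,20,21,23,25,31,32,33,36,37,39,40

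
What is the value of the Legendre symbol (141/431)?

-1

Euler's criterion: (141/431) ≡ 141^215 (mod 431).
141^2 ≡ 55 (mod 431)
141^4 ≡ 8 (mod 431)
141^8 ≡ 64 (mod 431)
141^16 ≡ 217 (mod 431)
141^32 ≡ 110 (mod 431)
141^64 ≡ 32 (mod 431)
141^128 ≡ 162 (mod 431)
141^215 = 141^(128+64+16+4+2+1) ≡ 430 (mod 431).
Result is 430 ≡ −1, so (141/431) = −1.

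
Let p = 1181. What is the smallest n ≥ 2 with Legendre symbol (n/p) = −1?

(2/1181) = −1, so 2 is the smallest positive non-residue mod 1181.

2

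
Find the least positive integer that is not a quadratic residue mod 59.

2

(2/59) = −1, so 2 is the smallest positive non-residue mod 59.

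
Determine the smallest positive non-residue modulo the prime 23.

5

(2/23) = +1, so 2 is a residue.
(3/23) = +1, so 3 is a residue.
(4/23) = +1, so 4 is a residue.
(5/23) = −1, so 5 is the smallest positive non-residue mod 23.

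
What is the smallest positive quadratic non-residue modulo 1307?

(2/1307) = −1, so 2 is the smallest positive non-residue mod 1307.

2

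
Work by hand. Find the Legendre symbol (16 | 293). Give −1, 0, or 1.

Pull out 2^4: since 293 ≡ 5 (mod 8), (2/293) = -1, so (2/293)^4 = +1.
Reached (1/293) = 1. Collecting the sign flips along the way, the symbol is +1.

1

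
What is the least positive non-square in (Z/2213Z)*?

2

(2/2213) = −1, so 2 is the smallest positive non-residue mod 2213.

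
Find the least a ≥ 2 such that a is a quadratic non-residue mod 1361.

(2/1361) = +1, so 2 is a residue.
(3/1361) = −1, so 3 is the smallest positive non-residue mod 1361.

3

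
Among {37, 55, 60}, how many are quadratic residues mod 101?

1

(37/101) = +1 → QR.
(55/101) = -1 → non-residue.
(60/101) = -1 → non-residue.
Total quadratic residues among the 3: 1.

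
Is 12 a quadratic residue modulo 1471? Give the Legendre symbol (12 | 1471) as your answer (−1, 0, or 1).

-1

Pull out 2^2: since 1471 ≡ 7 (mod 8), (2/1471) = +1, so (2/1471)^2 = +1.
Reciprocity: 3 ≡ 3 and 1471 ≡ 3 (mod 4), so (3/1471) = −(1471/3).
Reduce top mod 3: now compute (1/3).
Reached (1/3) = 1. Collecting the sign flips along the way, the symbol is -1.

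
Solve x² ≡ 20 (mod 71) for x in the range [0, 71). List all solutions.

Since 71 ≡ 3 (mod 4), a square root of 20 is 20^((71+1)/4) = 20^18 mod 71.
Repeated squaring: 20^2≡45, 20^4≡37, 20^8≡20, 20^16≡45 (mod 71).
20^18 = 20^(16+2) ≡ 37 (mod 71).
Check: 37² = 1369 ≡ 20 (mod 71). The two roots are 34 and 37.

34, 37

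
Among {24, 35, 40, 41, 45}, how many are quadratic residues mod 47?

1

(24/47) = +1 → QR.
(35/47) = -1 → non-residue.
(40/47) = -1 → non-residue.
(41/47) = -1 → non-residue.
(45/47) = -1 → non-residue.
Total quadratic residues among the 5: 1.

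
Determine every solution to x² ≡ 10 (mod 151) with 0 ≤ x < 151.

37, 114

Since 151 ≡ 3 (mod 4), a square root of 10 is 10^((151+1)/4) = 10^38 mod 151.
Repeated squaring: 10^2≡100, 10^4≡34, 10^8≡99, 10^16≡137, 10^32≡45 (mod 151).
10^38 = 10^(32+4+2) ≡ 37 (mod 151).
Check: 37² = 1369 ≡ 10 (mod 151). The two roots are 37 and 114.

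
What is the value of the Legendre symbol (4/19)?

Pull out 2^2: since 19 ≡ 3 (mod 8), (2/19) = -1, so (2/19)^2 = +1.
Reached (1/19) = 1. Collecting the sign flips along the way, the symbol is +1.

1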